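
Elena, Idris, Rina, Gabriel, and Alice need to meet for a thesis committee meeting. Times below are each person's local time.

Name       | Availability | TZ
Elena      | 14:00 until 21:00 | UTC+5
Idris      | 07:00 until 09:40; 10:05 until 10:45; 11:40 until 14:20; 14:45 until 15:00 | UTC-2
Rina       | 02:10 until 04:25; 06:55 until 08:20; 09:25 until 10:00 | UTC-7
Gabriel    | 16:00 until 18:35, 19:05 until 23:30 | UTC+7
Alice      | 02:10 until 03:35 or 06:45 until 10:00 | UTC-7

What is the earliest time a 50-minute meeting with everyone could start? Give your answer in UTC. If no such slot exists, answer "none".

Elena in UTC: 09:00-16:00 (subtract 5h to convert from UTC+5).
Idris in UTC: 09:00-11:40, 12:05-12:45, 13:40-16:20, 16:45-17:00 (add 2h to convert from UTC-2).
Rina in UTC: 09:10-11:25, 13:55-15:20, 16:25-17:00 (add 7h to convert from UTC-7).
Gabriel in UTC: 09:00-11:35, 12:05-16:30 (subtract 7h to convert from UTC+7).
Alice in UTC: 09:10-10:35, 13:45-17:00 (add 7h to convert from UTC-7).
Elena ∩ Idris: 09:00-11:40, 12:05-12:45, 13:40-16:00.
Elena ∩ Idris ∩ Rina: 09:10-11:25, 13:55-15:20.
Elena ∩ Idris ∩ Rina ∩ Gabriel: 09:10-11:25, 13:55-15:20.
Elena ∩ Idris ∩ Rina ∩ Gabriel ∩ Alice: 09:10-10:35, 13:55-15:20.
Those are the intersection windows.
The first common window of at least 50 minutes is 09:10-10:35, so the earliest start is 09:10.

09:10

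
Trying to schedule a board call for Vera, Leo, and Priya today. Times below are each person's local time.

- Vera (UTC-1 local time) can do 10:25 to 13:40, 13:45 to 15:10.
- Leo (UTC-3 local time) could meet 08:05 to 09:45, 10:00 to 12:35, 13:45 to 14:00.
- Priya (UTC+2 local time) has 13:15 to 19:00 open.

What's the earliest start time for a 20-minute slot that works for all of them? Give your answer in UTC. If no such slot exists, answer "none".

Vera in UTC: 11:25-14:40, 14:45-16:10 (add 1h to convert from UTC-1).
Leo in UTC: 11:05-12:45, 13:00-15:35, 16:45-17:00 (add 3h to convert from UTC-3).
Priya in UTC: 11:15-17:00 (subtract 2h to convert from UTC+2).
Vera ∩ Leo: 11:25-12:45, 13:00-14:40, 14:45-15:35.
Vera ∩ Leo ∩ Priya: 11:25-12:45, 13:00-14:40, 14:45-15:35.
The first common window of at least 20 minutes is 11:25-12:45, so the earliest start is 11:25.

11:25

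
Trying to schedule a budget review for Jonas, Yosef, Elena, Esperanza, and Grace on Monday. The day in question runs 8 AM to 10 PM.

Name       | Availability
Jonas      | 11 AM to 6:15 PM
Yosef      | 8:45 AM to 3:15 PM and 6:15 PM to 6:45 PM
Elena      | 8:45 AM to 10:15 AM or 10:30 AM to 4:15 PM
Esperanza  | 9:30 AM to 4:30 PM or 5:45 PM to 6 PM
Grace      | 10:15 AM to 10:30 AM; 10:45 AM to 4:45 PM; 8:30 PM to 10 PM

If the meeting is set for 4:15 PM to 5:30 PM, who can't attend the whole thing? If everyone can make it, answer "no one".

Elena, Esperanza, Grace, Yosef

Jonas: free for 16:15-17:30. Yosef: not fully free for 16:15-17:30. Elena: not fully free for 16:15-17:30. Esperanza: not fully free for 16:15-17:30. Grace: not fully free for 16:15-17:30.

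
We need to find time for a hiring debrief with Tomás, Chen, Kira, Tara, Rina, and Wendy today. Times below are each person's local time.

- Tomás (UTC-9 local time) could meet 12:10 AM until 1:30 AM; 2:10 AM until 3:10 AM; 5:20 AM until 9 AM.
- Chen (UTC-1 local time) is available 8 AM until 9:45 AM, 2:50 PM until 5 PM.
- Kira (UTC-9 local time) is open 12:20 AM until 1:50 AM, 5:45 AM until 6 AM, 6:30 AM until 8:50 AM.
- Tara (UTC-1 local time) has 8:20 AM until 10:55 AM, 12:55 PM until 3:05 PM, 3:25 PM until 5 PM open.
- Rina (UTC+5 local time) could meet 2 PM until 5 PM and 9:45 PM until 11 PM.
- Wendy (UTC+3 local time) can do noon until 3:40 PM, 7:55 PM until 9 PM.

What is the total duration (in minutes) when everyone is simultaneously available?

125

Tomás in UTC: 09:10-10:30, 11:10-12:10, 14:20-18:00 (add 9h to convert from UTC-9).
Chen in UTC: 09:00-10:45, 15:50-18:00 (add 1h to convert from UTC-1).
Kira in UTC: 09:20-10:50, 14:45-15:00, 15:30-17:50 (add 9h to convert from UTC-9).
Tara in UTC: 09:20-11:55, 13:55-16:05, 16:25-18:00 (add 1h to convert from UTC-1).
Rina in UTC: 09:00-12:00, 16:45-18:00 (subtract 5h to convert from UTC+5).
Wendy in UTC: 09:00-12:40, 16:55-18:00 (subtract 3h to convert from UTC+3).
Tomás ∩ Chen: 09:10-10:30, 15:50-18:00.
Tomás ∩ Chen ∩ Kira: 09:20-10:30, 15:50-17:50.
Tomás ∩ Chen ∩ Kira ∩ Tara: 09:20-10:30, 15:50-16:05, 16:25-17:50.
Tomás ∩ Chen ∩ Kira ∩ Tara ∩ Rina: 09:20-10:30, 16:45-17:50.
Tomás ∩ Chen ∩ Kira ∩ Tara ∩ Rina ∩ Wendy: 09:20-10:30, 16:55-17:50.
Summing the common windows: 70 + 55 = 125 minutes.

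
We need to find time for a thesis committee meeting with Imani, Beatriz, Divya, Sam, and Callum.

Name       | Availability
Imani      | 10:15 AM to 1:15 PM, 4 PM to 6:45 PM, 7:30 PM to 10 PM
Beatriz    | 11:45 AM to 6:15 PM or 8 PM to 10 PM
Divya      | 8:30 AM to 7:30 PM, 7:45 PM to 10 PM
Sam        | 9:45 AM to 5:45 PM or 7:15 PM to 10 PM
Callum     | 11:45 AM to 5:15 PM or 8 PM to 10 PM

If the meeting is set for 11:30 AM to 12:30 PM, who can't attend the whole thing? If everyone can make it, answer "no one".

Beatriz, Callum

Imani: free for 11:30-12:30. Beatriz: not fully free for 11:30-12:30. Divya: free for 11:30-12:30. Sam: free for 11:30-12:30. Callum: not fully free for 11:30-12:30.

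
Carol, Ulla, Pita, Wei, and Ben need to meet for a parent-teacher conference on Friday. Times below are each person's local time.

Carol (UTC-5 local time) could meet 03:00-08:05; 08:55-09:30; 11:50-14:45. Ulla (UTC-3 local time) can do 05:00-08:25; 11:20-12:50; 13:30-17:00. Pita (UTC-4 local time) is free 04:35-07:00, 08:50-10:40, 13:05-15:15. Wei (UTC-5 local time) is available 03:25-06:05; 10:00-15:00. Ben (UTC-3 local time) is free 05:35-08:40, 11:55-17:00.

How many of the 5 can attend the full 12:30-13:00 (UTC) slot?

1

Carol in UTC: 08:00-13:05, 13:55-14:30, 16:50-19:45 (add 5h to convert from UTC-5).
Ulla in UTC: 08:00-11:25, 14:20-15:50, 16:30-20:00 (add 3h to convert from UTC-3).
Pita in UTC: 08:35-11:00, 12:50-14:40, 17:05-19:15 (add 4h to convert from UTC-4).
Wei in UTC: 08:25-11:05, 15:00-20:00 (add 5h to convert from UTC-5).
Ben in UTC: 08:35-11:40, 14:55-20:00 (add 3h to convert from UTC-3).
Carol can make the full 12:30-13:00 slot — that's 1.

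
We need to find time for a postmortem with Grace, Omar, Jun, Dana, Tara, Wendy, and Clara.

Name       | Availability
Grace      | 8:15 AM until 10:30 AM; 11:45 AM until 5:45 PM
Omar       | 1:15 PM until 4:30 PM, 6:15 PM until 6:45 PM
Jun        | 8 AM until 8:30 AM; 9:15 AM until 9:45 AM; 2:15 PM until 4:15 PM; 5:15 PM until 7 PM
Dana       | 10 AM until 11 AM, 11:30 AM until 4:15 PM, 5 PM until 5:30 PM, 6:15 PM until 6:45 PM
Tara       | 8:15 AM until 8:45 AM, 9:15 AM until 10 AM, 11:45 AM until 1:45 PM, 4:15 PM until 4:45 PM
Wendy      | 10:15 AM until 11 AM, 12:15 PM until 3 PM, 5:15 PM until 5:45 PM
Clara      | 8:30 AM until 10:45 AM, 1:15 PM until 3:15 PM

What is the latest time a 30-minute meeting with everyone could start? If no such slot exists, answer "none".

none

Grace ∩ Omar: 13:15-16:30.
Grace ∩ Omar ∩ Jun: 14:15-16:15.
Grace ∩ Omar ∩ Jun ∩ Dana: 14:15-16:15.
Grace ∩ Omar ∩ Jun ∩ Dana ∩ Tara: ∅.
Grace ∩ Omar ∩ Jun ∩ Dana ∩ Tara ∩ Wendy: ∅.
Grace ∩ Omar ∩ Jun ∩ Dana ∩ Tara ∩ Wendy ∩ Clara: ∅.
There is no time when everyone is free.
No common window is at least 30 minutes long.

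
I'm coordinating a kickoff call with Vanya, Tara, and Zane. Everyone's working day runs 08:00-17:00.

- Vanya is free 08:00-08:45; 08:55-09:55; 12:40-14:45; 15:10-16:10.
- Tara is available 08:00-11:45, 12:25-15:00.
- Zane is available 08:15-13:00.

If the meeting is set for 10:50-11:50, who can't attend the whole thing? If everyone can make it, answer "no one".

Tara, Vanya

Vanya: not fully free for 10:50-11:50. Tara: not fully free for 10:50-11:50. Zane: free for 10:50-11:50.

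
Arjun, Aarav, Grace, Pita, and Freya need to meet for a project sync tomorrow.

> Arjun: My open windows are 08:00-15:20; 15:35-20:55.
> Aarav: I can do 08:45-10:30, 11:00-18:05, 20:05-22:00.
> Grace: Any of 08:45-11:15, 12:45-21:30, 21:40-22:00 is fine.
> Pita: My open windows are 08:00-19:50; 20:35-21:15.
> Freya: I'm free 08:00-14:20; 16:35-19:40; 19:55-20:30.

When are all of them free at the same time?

Arjun ∩ Aarav: 08:45-10:30, 11:00-15:20, 15:35-18:05, 20:05-20:55.
Arjun ∩ Aarav ∩ Grace: 08:45-10:30, 11:00-11:15, 12:45-15:20, 15:35-18:05, 20:05-20:55.
Arjun ∩ Aarav ∩ Grace ∩ Pita: 08:45-10:30, 11:00-11:15, 12:45-15:20, 15:35-18:05, 20:35-20:55.
Arjun ∩ Aarav ∩ Grace ∩ Pita ∩ Freya: 08:45-10:30, 11:00-11:15, 12:45-14:20, 16:35-18:05.
So the common availability across everyone is 08:45-10:30, 11:00-11:15, 12:45-14:20, 16:35-18:05.

08:45-10:30, 11:00-11:15, 12:45-14:20, 16:35-18:05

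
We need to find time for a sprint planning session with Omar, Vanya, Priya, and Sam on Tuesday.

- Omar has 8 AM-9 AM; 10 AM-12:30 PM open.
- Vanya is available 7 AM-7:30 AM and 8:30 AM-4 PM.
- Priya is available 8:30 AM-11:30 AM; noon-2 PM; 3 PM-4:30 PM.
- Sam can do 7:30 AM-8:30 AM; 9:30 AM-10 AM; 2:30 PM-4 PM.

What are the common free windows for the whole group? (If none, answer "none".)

none

Omar ∩ Vanya: 08:30-09:00, 10:00-12:30.
Omar ∩ Vanya ∩ Priya: 08:30-09:00, 10:00-11:30, 12:00-12:30.
Omar ∩ Vanya ∩ Priya ∩ Sam: ∅.
There is no time when everyone is free.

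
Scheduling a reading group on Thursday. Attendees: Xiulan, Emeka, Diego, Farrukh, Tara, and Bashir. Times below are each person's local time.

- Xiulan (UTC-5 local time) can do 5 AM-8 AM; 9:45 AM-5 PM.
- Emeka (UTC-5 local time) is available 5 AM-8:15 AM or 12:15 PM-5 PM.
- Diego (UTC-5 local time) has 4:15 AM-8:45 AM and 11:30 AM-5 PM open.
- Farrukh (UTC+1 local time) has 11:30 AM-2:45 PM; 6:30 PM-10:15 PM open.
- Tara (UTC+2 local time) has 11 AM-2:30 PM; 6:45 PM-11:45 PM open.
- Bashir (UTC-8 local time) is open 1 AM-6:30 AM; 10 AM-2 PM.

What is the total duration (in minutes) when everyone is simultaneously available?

315

Xiulan in UTC: 10:00-13:00, 14:45-22:00 (add 5h to convert from UTC-5).
Emeka in UTC: 10:00-13:15, 17:15-22:00 (add 5h to convert from UTC-5).
Diego in UTC: 09:15-13:45, 16:30-22:00 (add 5h to convert from UTC-5).
Farrukh in UTC: 10:30-13:45, 17:30-21:15 (subtract 1h to convert from UTC+1).
Tara in UTC: 09:00-12:30, 16:45-21:45 (subtract 2h to convert from UTC+2).
Bashir in UTC: 09:00-14:30, 18:00-22:00 (add 8h to convert from UTC-8).
Xiulan ∩ Emeka: 10:00-13:00, 17:15-22:00.
Xiulan ∩ Emeka ∩ Diego: 10:00-13:00, 17:15-22:00.
Xiulan ∩ Emeka ∩ Diego ∩ Farrukh: 10:30-13:00, 17:30-21:15.
Xiulan ∩ Emeka ∩ Diego ∩ Farrukh ∩ Tara: 10:30-12:30, 17:30-21:15.
Xiulan ∩ Emeka ∩ Diego ∩ Farrukh ∩ Tara ∩ Bashir: 10:30-12:30, 18:00-21:15.
Those are the intersection windows.
Summing the common windows: 120 + 195 = 315 minutes.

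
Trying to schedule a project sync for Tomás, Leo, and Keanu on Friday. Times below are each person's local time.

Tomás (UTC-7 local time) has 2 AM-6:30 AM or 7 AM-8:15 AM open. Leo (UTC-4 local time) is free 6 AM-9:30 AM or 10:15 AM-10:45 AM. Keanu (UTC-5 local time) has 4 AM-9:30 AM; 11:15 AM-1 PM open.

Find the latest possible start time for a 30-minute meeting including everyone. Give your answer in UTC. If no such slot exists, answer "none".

13:00

Tomás in UTC: 09:00-13:30, 14:00-15:15 (add 7h to convert from UTC-7).
Leo in UTC: 10:00-13:30, 14:15-14:45 (add 4h to convert from UTC-4).
Keanu in UTC: 09:00-14:30, 16:15-18:00 (add 5h to convert from UTC-5).
Tomás ∩ Leo: 10:00-13:30, 14:15-14:45.
Tomás ∩ Leo ∩ Keanu: 10:00-13:30, 14:15-14:30.
The last common window of at least 30 minutes is 10:00-13:30; a 30-minute meeting can start as late as 13:00 and still end by 13:30.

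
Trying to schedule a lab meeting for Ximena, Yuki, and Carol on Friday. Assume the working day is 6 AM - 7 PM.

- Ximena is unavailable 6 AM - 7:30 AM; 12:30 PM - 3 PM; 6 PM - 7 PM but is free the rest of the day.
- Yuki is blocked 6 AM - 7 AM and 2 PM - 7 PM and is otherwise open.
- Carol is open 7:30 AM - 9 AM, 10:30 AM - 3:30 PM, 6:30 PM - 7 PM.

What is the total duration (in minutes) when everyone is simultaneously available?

Ximena free: 07:30-12:30, 15:00-18:00 (invert busy blocks within the working day).
Yuki free: 07:00-14:00 (invert busy blocks within the working day).
Carol free: 07:30-09:00, 10:30-15:30, 18:30-19:00.
Ximena ∩ Yuki: 07:30-12:30.
Ximena ∩ Yuki ∩ Carol: 07:30-09:00, 10:30-12:30.
So the common availability across everyone is 07:30-09:00, 10:30-12:30.
Summing the common windows: 90 + 120 = 210 minutes.

210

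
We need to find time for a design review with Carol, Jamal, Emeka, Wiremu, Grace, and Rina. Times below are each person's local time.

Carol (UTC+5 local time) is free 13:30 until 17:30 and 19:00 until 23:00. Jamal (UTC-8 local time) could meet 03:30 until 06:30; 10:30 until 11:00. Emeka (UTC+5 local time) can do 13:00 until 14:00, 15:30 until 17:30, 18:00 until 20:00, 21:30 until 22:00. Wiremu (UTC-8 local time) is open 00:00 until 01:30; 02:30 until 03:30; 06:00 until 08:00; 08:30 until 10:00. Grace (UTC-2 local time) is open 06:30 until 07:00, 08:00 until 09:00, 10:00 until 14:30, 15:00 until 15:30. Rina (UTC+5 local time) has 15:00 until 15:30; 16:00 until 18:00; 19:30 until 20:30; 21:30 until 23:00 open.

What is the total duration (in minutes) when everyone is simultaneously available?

0

Carol in UTC: 08:30-12:30, 14:00-18:00 (subtract 5h to convert from UTC+5).
Jamal in UTC: 11:30-14:30, 18:30-19:00 (add 8h to convert from UTC-8).
Emeka in UTC: 08:00-09:00, 10:30-12:30, 13:00-15:00, 16:30-17:00 (subtract 5h to convert from UTC+5).
Wiremu in UTC: 08:00-09:30, 10:30-11:30, 14:00-16:00, 16:30-18:00 (add 8h to convert from UTC-8).
Grace in UTC: 08:30-09:00, 10:00-11:00, 12:00-16:30, 17:00-17:30 (add 2h to convert from UTC-2).
Rina in UTC: 10:00-10:30, 11:00-13:00, 14:30-15:30, 16:30-18:00 (subtract 5h to convert from UTC+5).
Carol ∩ Jamal: 11:30-12:30, 14:00-14:30.
Carol ∩ Jamal ∩ Emeka: 11:30-12:30, 14:00-14:30.
Carol ∩ Jamal ∩ Emeka ∩ Wiremu: 14:00-14:30.
Carol ∩ Jamal ∩ Emeka ∩ Wiremu ∩ Grace: 14:00-14:30.
Carol ∩ Jamal ∩ Emeka ∩ Wiremu ∩ Grace ∩ Rina: ∅.
There is no time when everyone is free.
There is no common window, so the total is 0 minutes.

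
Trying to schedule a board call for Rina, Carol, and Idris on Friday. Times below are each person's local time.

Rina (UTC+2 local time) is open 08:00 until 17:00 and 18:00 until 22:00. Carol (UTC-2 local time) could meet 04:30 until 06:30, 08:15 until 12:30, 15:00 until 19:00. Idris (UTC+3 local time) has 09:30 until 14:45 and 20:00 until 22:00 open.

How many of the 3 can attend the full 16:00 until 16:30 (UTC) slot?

1

Rina in UTC: 06:00-15:00, 16:00-20:00 (subtract 2h to convert from UTC+2).
Carol in UTC: 06:30-08:30, 10:15-14:30, 17:00-21:00 (add 2h to convert from UTC-2).
Idris in UTC: 06:30-11:45, 17:00-19:00 (subtract 3h to convert from UTC+3).
Rina can make the full 16:00-16:30 slot — that's 1.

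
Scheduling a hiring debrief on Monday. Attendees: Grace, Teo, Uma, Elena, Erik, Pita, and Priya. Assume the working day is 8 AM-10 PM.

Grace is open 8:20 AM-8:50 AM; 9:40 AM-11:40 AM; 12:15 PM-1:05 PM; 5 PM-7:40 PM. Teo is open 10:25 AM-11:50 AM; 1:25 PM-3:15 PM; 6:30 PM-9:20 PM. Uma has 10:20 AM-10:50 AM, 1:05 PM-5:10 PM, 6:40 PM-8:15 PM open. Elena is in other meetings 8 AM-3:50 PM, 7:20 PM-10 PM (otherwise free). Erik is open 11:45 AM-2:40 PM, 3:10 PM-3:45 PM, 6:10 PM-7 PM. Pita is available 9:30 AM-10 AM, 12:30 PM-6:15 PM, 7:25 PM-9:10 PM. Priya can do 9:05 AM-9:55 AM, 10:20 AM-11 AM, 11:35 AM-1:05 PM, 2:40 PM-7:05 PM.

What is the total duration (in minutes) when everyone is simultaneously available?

Grace free: 08:20-08:50, 09:40-11:40, 12:15-13:05, 17:00-19:40.
Teo free: 10:25-11:50, 13:25-15:15, 18:30-21:20.
Uma free: 10:20-10:50, 13:05-17:10, 18:40-20:15.
Elena free: 15:50-19:20 (invert busy blocks within the working day).
Erik free: 11:45-14:40, 15:10-15:45, 18:10-19:00.
Pita free: 09:30-10:00, 12:30-18:15, 19:25-21:10.
Priya free: 09:05-09:55, 10:20-11:00, 11:35-13:05, 14:40-19:05.
Grace ∩ Teo: 10:25-11:40, 18:30-19:40.
Grace ∩ Teo ∩ Uma: 10:25-10:50, 18:40-19:40.
Grace ∩ Teo ∩ Uma ∩ Elena: 18:40-19:20.
Grace ∩ Teo ∩ Uma ∩ Elena ∩ Erik: 18:40-19:00.
Grace ∩ Teo ∩ Uma ∩ Elena ∩ Erik ∩ Pita: ∅.
Grace ∩ Teo ∩ Uma ∩ Elena ∩ Erik ∩ Pita ∩ Priya: ∅.
There is no time when everyone is free.
There is no common window, so the total is 0 minutes.

0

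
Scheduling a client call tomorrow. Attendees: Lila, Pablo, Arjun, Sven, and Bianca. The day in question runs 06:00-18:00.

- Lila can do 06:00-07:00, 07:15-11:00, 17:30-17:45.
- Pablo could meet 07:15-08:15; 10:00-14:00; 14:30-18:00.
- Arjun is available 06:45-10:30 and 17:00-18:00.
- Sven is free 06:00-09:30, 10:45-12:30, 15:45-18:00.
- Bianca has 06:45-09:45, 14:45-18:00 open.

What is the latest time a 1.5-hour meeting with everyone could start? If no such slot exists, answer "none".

Lila ∩ Pablo: 07:15-08:15, 10:00-11:00, 17:30-17:45.
Lila ∩ Pablo ∩ Arjun: 07:15-08:15, 10:00-10:30, 17:30-17:45.
Lila ∩ Pablo ∩ Arjun ∩ Sven: 07:15-08:15, 17:30-17:45.
Lila ∩ Pablo ∩ Arjun ∩ Sven ∩ Bianca: 07:15-08:15, 17:30-17:45.
Those are the intersection windows.
No common window is at least 90 minutes long.

none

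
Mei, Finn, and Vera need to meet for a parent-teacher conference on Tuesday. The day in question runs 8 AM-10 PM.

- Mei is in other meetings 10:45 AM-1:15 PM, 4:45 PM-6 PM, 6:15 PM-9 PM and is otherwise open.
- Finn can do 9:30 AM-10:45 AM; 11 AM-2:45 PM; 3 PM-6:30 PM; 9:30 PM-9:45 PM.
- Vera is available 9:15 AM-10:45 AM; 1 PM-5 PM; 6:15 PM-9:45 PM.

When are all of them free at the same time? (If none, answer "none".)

09:30-10:45, 13:15-14:45, 15:00-16:45, 21:30-21:45

Mei free: 08:00-10:45, 13:15-16:45, 18:00-18:15, 21:00-22:00 (invert busy blocks within the working day).
Finn free: 09:30-10:45, 11:00-14:45, 15:00-18:30, 21:30-21:45.
Vera free: 09:15-10:45, 13:00-17:00, 18:15-21:45.
Mei ∩ Finn: 09:30-10:45, 13:15-14:45, 15:00-16:45, 18:00-18:15, 21:30-21:45.
Mei ∩ Finn ∩ Vera: 09:30-10:45, 13:15-14:45, 15:00-16:45, 21:30-21:45.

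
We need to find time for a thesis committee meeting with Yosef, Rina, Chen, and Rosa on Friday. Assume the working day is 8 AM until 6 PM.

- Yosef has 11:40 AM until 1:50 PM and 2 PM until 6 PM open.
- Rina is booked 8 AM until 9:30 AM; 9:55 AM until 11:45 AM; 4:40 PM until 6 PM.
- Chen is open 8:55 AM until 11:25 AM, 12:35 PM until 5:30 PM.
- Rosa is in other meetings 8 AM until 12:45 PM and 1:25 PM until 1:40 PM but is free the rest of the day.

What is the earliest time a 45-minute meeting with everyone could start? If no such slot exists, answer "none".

Yosef free: 11:40-13:50, 14:00-18:00.
Rina free: 09:30-09:55, 11:45-16:40 (invert busy blocks within the working day).
Chen free: 08:55-11:25, 12:35-17:30.
Rosa free: 12:45-13:25, 13:40-18:00 (invert busy blocks within the working day).
Yosef ∩ Rina: 11:45-13:50, 14:00-16:40.
Yosef ∩ Rina ∩ Chen: 12:35-13:50, 14:00-16:40.
Yosef ∩ Rina ∩ Chen ∩ Rosa: 12:45-13:25, 13:40-13:50, 14:00-16:40.
Those are the intersection windows.
The first common window of at least 45 minutes is 14:00-16:40, so the earliest start is 14:00.

14:00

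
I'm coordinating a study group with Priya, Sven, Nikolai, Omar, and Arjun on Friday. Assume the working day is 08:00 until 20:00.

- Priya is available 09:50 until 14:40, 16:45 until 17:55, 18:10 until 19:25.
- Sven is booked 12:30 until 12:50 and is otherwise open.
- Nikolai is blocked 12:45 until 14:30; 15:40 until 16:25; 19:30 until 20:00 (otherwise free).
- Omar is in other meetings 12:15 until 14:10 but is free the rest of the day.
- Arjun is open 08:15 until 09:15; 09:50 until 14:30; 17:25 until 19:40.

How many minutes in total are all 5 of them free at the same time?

250

Priya free: 09:50-14:40, 16:45-17:55, 18:10-19:25.
Sven free: 08:00-12:30, 12:50-20:00 (invert busy blocks within the working day).
Nikolai free: 08:00-12:45, 14:30-15:40, 16:25-19:30 (invert busy blocks within the working day).
Omar free: 08:00-12:15, 14:10-20:00 (invert busy blocks within the working day).
Arjun free: 08:15-09:15, 09:50-14:30, 17:25-19:40.
Priya ∩ Sven: 09:50-12:30, 12:50-14:40, 16:45-17:55, 18:10-19:25.
Priya ∩ Sven ∩ Nikolai: 09:50-12:30, 14:30-14:40, 16:45-17:55, 18:10-19:25.
Priya ∩ Sven ∩ Nikolai ∩ Omar: 09:50-12:15, 14:30-14:40, 16:45-17:55, 18:10-19:25.
Priya ∩ Sven ∩ Nikolai ∩ Omar ∩ Arjun: 09:50-12:15, 17:25-17:55, 18:10-19:25.
Summing the common windows: 145 + 30 + 75 = 250 minutes.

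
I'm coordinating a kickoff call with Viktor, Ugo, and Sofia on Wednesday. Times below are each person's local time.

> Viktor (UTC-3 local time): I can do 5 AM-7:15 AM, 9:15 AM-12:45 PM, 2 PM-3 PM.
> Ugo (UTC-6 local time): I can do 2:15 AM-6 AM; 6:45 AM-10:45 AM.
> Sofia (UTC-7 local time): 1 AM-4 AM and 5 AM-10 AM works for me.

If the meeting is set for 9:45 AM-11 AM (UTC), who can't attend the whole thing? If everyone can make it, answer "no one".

Viktor

Viktor in UTC: 08:00-10:15, 12:15-15:45, 17:00-18:00 (add 3h to convert from UTC-3).
Ugo in UTC: 08:15-12:00, 12:45-16:45 (add 6h to convert from UTC-6).
Sofia in UTC: 08:00-11:00, 12:00-17:00 (add 7h to convert from UTC-7).
Viktor: not fully free for 09:45-11:00. Ugo: free for 09:45-11:00. Sofia: free for 09:45-11:00.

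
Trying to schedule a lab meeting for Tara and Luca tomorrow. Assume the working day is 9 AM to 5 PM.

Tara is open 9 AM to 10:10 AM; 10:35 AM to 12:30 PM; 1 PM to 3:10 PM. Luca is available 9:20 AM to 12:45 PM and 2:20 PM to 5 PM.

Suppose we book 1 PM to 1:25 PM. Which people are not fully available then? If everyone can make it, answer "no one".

Tara: free for 13:00-13:25. Luca: not fully free for 13:00-13:25.

Luca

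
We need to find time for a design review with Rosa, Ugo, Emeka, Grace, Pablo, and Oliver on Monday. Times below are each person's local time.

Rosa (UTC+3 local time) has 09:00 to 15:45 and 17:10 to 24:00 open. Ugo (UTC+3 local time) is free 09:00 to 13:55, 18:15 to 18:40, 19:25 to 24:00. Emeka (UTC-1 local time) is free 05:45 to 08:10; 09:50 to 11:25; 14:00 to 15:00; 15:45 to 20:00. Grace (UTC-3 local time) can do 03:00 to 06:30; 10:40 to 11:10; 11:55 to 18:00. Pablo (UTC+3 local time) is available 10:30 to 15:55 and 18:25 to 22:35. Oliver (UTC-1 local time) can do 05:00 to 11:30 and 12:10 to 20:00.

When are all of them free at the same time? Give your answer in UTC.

07:30-09:10, 15:25-15:40, 16:45-19:35

Rosa in UTC: 06:00-12:45, 14:10-21:00 (subtract 3h to convert from UTC+3).
Ugo in UTC: 06:00-10:55, 15:15-15:40, 16:25-21:00 (subtract 3h to convert from UTC+3).
Emeka in UTC: 06:45-09:10, 10:50-12:25, 15:00-16:00, 16:45-21:00 (add 1h to convert from UTC-1).
Grace in UTC: 06:00-09:30, 13:40-14:10, 14:55-21:00 (add 3h to convert from UTC-3).
Pablo in UTC: 07:30-12:55, 15:25-19:35 (subtract 3h to convert from UTC+3).
Oliver in UTC: 06:00-12:30, 13:10-21:00 (add 1h to convert from UTC-1).
Rosa ∩ Ugo: 06:00-10:55, 15:15-15:40, 16:25-21:00.
Rosa ∩ Ugo ∩ Emeka: 06:45-09:10, 10:50-10:55, 15:15-15:40, 16:45-21:00.
Rosa ∩ Ugo ∩ Emeka ∩ Grace: 06:45-09:10, 15:15-15:40, 16:45-21:00.
Rosa ∩ Ugo ∩ Emeka ∩ Grace ∩ Pablo: 07:30-09:10, 15:25-15:40, 16:45-19:35.
Rosa ∩ Ugo ∩ Emeka ∩ Grace ∩ Pablo ∩ Oliver: 07:30-09:10, 15:25-15:40, 16:45-19:35.
Those are the intersection windows.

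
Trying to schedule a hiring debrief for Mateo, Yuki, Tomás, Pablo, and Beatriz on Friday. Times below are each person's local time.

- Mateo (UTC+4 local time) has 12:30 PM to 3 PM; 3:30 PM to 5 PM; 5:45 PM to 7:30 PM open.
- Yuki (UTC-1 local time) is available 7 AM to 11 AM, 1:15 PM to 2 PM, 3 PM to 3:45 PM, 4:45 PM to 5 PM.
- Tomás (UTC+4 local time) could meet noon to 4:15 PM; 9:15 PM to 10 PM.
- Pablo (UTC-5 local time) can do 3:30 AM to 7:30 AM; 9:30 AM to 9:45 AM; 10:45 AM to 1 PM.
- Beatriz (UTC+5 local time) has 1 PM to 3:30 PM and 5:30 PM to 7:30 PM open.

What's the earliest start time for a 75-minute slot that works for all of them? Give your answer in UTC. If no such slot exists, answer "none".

Mateo in UTC: 08:30-11:00, 11:30-13:00, 13:45-15:30 (subtract 4h to convert from UTC+4).
Yuki in UTC: 08:00-12:00, 14:15-15:00, 16:00-16:45, 17:45-18:00 (add 1h to convert from UTC-1).
Tomás in UTC: 08:00-12:15, 17:15-18:00 (subtract 4h to convert from UTC+4).
Pablo in UTC: 08:30-12:30, 14:30-14:45, 15:45-18:00 (add 5h to convert from UTC-5).
Beatriz in UTC: 08:00-10:30, 12:30-14:30 (subtract 5h to convert from UTC+5).
Mateo ∩ Yuki: 08:30-11:00, 11:30-12:00, 14:15-15:00.
Mateo ∩ Yuki ∩ Tomás: 08:30-11:00, 11:30-12:00.
Mateo ∩ Yuki ∩ Tomás ∩ Pablo: 08:30-11:00, 11:30-12:00.
Mateo ∩ Yuki ∩ Tomás ∩ Pablo ∩ Beatriz: 08:30-10:30.
The first common window of at least 75 minutes is 08:30-10:30, so the earliest start is 08:30.

08:30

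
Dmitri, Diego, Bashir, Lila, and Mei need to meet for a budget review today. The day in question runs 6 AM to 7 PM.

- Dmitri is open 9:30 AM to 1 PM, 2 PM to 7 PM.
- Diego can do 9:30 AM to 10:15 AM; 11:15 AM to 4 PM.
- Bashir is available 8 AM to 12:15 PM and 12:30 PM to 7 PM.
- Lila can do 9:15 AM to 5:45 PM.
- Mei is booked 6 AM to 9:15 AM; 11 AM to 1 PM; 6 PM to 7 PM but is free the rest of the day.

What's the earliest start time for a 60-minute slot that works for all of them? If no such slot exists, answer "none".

14:00

Dmitri free: 09:30-13:00, 14:00-19:00.
Diego free: 09:30-10:15, 11:15-16:00.
Bashir free: 08:00-12:15, 12:30-19:00.
Lila free: 09:15-17:45.
Mei free: 09:15-11:00, 13:00-18:00 (invert busy blocks within the working day).
Dmitri ∩ Diego: 09:30-10:15, 11:15-13:00, 14:00-16:00.
Dmitri ∩ Diego ∩ Bashir: 09:30-10:15, 11:15-12:15, 12:30-13:00, 14:00-16:00.
Dmitri ∩ Diego ∩ Bashir ∩ Lila: 09:30-10:15, 11:15-12:15, 12:30-13:00, 14:00-16:00.
Dmitri ∩ Diego ∩ Bashir ∩ Lila ∩ Mei: 09:30-10:15, 14:00-16:00.
The first common window of at least 60 minutes is 14:00-16:00, so the earliest start is 14:00.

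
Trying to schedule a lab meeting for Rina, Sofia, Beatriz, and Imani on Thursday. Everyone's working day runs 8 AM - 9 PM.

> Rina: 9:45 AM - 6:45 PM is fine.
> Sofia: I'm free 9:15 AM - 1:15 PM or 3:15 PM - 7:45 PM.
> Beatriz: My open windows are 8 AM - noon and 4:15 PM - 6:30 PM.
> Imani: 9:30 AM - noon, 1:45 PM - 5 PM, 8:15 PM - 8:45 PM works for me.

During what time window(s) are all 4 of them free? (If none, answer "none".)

09:45-12:00, 16:15-17:00

Rina ∩ Sofia: 09:45-13:15, 15:15-18:45.
Rina ∩ Sofia ∩ Beatriz: 09:45-12:00, 16:15-18:30.
Rina ∩ Sofia ∩ Beatriz ∩ Imani: 09:45-12:00, 16:15-17:00.
So the common availability across everyone is 09:45-12:00, 16:15-17:00.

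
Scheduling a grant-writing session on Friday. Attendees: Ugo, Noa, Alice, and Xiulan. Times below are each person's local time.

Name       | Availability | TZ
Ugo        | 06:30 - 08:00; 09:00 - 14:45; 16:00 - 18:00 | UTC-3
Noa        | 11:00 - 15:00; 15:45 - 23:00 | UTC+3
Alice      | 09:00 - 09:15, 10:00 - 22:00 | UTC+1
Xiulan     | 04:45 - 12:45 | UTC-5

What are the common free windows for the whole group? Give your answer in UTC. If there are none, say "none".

09:45-11:00, 12:45-17:45

Ugo in UTC: 09:30-11:00, 12:00-17:45, 19:00-21:00 (add 3h to convert from UTC-3).
Noa in UTC: 08:00-12:00, 12:45-20:00 (subtract 3h to convert from UTC+3).
Alice in UTC: 08:00-08:15, 09:00-21:00 (subtract 1h to convert from UTC+1).
Xiulan in UTC: 09:45-17:45 (add 5h to convert from UTC-5).
Ugo ∩ Noa: 09:30-11:00, 12:45-17:45, 19:00-20:00.
Ugo ∩ Noa ∩ Alice: 09:30-11:00, 12:45-17:45, 19:00-20:00.
Ugo ∩ Noa ∩ Alice ∩ Xiulan: 09:45-11:00, 12:45-17:45.
So the common availability across everyone is 09:45-11:00, 12:45-17:45.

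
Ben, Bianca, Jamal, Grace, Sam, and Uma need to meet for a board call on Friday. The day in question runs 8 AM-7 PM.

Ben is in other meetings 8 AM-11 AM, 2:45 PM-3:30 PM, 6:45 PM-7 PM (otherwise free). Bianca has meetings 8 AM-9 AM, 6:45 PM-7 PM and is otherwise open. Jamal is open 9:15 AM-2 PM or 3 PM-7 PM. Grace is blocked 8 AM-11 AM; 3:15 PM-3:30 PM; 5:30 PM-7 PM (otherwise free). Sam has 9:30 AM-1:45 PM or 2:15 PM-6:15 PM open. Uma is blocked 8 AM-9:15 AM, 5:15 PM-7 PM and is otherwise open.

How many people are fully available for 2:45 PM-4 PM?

3

Ben free: 11:00-14:45, 15:30-18:45 (invert busy blocks within the working day).
Bianca free: 09:00-18:45 (invert busy blocks within the working day).
Jamal free: 09:15-14:00, 15:00-19:00.
Grace free: 11:00-15:15, 15:30-17:30 (invert busy blocks within the working day).
Sam free: 09:30-13:45, 14:15-18:15.
Uma free: 09:15-17:15 (invert busy blocks within the working day).
Bianca, Sam, and Uma can make the full 14:45-16:00 slot — that's 3.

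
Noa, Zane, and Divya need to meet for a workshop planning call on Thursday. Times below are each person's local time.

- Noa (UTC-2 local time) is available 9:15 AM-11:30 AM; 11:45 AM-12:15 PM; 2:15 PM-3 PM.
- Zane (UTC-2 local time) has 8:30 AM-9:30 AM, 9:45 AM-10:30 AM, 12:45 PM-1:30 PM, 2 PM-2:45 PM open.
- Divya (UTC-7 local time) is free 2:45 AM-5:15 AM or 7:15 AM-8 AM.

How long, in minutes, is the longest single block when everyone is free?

Noa in UTC: 11:15-13:30, 13:45-14:15, 16:15-17:00 (add 2h to convert from UTC-2).
Zane in UTC: 10:30-11:30, 11:45-12:30, 14:45-15:30, 16:00-16:45 (add 2h to convert from UTC-2).
Divya in UTC: 09:45-12:15, 14:15-15:00 (add 7h to convert from UTC-7).
Noa ∩ Zane: 11:15-11:30, 11:45-12:30, 16:15-16:45.
Noa ∩ Zane ∩ Divya: 11:15-11:30, 11:45-12:15.
Those are the intersection windows.
The longest is 11:45-12:15 at 30 minutes.

30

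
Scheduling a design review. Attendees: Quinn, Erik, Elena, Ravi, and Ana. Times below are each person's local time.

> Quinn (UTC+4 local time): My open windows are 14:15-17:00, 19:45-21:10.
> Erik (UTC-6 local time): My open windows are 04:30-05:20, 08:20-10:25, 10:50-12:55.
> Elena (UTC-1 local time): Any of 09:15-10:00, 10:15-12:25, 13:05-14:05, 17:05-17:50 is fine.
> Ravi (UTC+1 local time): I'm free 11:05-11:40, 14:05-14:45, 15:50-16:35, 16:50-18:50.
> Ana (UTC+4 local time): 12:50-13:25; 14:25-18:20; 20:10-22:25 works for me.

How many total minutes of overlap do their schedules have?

10

Quinn in UTC: 10:15-13:00, 15:45-17:10 (subtract 4h to convert from UTC+4).
Erik in UTC: 10:30-11:20, 14:20-16:25, 16:50-18:55 (add 6h to convert from UTC-6).
Elena in UTC: 10:15-11:00, 11:15-13:25, 14:05-15:05, 18:05-18:50 (add 1h to convert from UTC-1).
Ravi in UTC: 10:05-10:40, 13:05-13:45, 14:50-15:35, 15:50-17:50 (subtract 1h to convert from UTC+1).
Ana in UTC: 08:50-09:25, 10:25-14:20, 16:10-18:25 (subtract 4h to convert from UTC+4).
Quinn ∩ Erik: 10:30-11:20, 15:45-16:25, 16:50-17:10.
Quinn ∩ Erik ∩ Elena: 10:30-11:00, 11:15-11:20.
Quinn ∩ Erik ∩ Elena ∩ Ravi: 10:30-10:40.
Quinn ∩ Erik ∩ Elena ∩ Ravi ∩ Ana: 10:30-10:40.
So the common availability across everyone is 10:30-10:40.
That's a single block of 10 minutes.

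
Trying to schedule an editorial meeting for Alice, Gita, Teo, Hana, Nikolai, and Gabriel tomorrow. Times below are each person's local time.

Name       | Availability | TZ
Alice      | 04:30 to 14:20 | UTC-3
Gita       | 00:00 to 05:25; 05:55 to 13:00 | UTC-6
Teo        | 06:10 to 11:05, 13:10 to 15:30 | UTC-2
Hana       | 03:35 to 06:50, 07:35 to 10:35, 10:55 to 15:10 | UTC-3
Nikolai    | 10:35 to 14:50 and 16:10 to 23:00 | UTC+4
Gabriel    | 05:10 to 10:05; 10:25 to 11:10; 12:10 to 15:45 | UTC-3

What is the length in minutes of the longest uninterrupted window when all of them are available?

Alice in UTC: 07:30-17:20 (add 3h to convert from UTC-3).
Gita in UTC: 06:00-11:25, 11:55-19:00 (add 6h to convert from UTC-6).
Teo in UTC: 08:10-13:05, 15:10-17:30 (add 2h to convert from UTC-2).
Hana in UTC: 06:35-09:50, 10:35-13:35, 13:55-18:10 (add 3h to convert from UTC-3).
Nikolai in UTC: 06:35-10:50, 12:10-19:00 (subtract 4h to convert from UTC+4).
Gabriel in UTC: 08:10-13:05, 13:25-14:10, 15:10-18:45 (add 3h to convert from UTC-3).
Alice ∩ Gita: 07:30-11:25, 11:55-17:20.
Alice ∩ Gita ∩ Teo: 08:10-11:25, 11:55-13:05, 15:10-17:20.
Alice ∩ Gita ∩ Teo ∩ Hana: 08:10-09:50, 10:35-11:25, 11:55-13:05, 15:10-17:20.
Alice ∩ Gita ∩ Teo ∩ Hana ∩ Nikolai: 08:10-09:50, 10:35-10:50, 12:10-13:05, 15:10-17:20.
Alice ∩ Gita ∩ Teo ∩ Hana ∩ Nikolai ∩ Gabriel: 08:10-09:50, 10:35-10:50, 12:10-13:05, 15:10-17:20.
The longest is 15:10-17:20 at 130 minutes.

130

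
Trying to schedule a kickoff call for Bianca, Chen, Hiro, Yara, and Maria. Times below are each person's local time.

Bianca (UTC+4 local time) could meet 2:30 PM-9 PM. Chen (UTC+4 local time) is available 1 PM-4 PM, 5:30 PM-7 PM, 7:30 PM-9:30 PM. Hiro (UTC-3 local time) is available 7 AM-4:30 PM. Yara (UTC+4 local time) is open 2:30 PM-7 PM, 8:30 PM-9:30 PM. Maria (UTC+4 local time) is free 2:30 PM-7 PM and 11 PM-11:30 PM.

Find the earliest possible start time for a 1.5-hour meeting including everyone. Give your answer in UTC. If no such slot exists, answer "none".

Bianca in UTC: 10:30-17:00 (subtract 4h to convert from UTC+4).
Chen in UTC: 09:00-12:00, 13:30-15:00, 15:30-17:30 (subtract 4h to convert from UTC+4).
Hiro in UTC: 10:00-19:30 (add 3h to convert from UTC-3).
Yara in UTC: 10:30-15:00, 16:30-17:30 (subtract 4h to convert from UTC+4).
Maria in UTC: 10:30-15:00, 19:00-19:30 (subtract 4h to convert from UTC+4).
Bianca ∩ Chen: 10:30-12:00, 13:30-15:00, 15:30-17:00.
Bianca ∩ Chen ∩ Hiro: 10:30-12:00, 13:30-15:00, 15:30-17:00.
Bianca ∩ Chen ∩ Hiro ∩ Yara: 10:30-12:00, 13:30-15:00, 16:30-17:00.
Bianca ∩ Chen ∩ Hiro ∩ Yara ∩ Maria: 10:30-12:00, 13:30-15:00.
The first common window of at least 90 minutes is 10:30-12:00, so the earliest start is 10:30.

10:30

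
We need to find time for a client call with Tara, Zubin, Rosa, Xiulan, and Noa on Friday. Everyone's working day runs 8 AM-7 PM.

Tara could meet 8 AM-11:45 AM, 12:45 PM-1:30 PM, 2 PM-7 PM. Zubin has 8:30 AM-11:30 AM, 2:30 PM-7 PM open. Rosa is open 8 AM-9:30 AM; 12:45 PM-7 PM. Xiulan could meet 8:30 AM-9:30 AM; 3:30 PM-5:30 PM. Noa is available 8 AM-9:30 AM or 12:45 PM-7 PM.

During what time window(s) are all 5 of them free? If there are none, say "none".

08:30-09:30, 15:30-17:30

Tara ∩ Zubin: 08:30-11:30, 14:30-19:00.
Tara ∩ Zubin ∩ Rosa: 08:30-09:30, 14:30-19:00.
Tara ∩ Zubin ∩ Rosa ∩ Xiulan: 08:30-09:30, 15:30-17:30.
Tara ∩ Zubin ∩ Rosa ∩ Xiulan ∩ Noa: 08:30-09:30, 15:30-17:30.
Those are the intersection windows.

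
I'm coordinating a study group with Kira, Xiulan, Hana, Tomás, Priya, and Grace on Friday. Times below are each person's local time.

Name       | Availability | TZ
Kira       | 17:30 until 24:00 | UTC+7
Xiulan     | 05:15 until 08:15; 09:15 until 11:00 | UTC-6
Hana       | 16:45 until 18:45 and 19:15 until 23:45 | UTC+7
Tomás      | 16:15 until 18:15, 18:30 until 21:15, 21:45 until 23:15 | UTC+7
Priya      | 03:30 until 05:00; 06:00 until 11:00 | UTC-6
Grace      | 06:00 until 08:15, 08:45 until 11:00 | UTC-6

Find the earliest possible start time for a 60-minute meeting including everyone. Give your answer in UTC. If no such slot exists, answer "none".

Kira in UTC: 10:30-17:00 (subtract 7h to convert from UTC+7).
Xiulan in UTC: 11:15-14:15, 15:15-17:00 (add 6h to convert from UTC-6).
Hana in UTC: 09:45-11:45, 12:15-16:45 (subtract 7h to convert from UTC+7).
Tomás in UTC: 09:15-11:15, 11:30-14:15, 14:45-16:15 (subtract 7h to convert from UTC+7).
Priya in UTC: 09:30-11:00, 12:00-17:00 (add 6h to convert from UTC-6).
Grace in UTC: 12:00-14:15, 14:45-17:00 (add 6h to convert from UTC-6).
Kira ∩ Xiulan: 11:15-14:15, 15:15-17:00.
Kira ∩ Xiulan ∩ Hana: 11:15-11:45, 12:15-14:15, 15:15-16:45.
Kira ∩ Xiulan ∩ Hana ∩ Tomás: 11:30-11:45, 12:15-14:15, 15:15-16:15.
Kira ∩ Xiulan ∩ Hana ∩ Tomás ∩ Priya: 12:15-14:15, 15:15-16:15.
Kira ∩ Xiulan ∩ Hana ∩ Tomás ∩ Priya ∩ Grace: 12:15-14:15, 15:15-16:15.
Those are the intersection windows.
The first common window of at least 60 minutes is 12:15-14:15, so the earliest start is 12:15.

12:15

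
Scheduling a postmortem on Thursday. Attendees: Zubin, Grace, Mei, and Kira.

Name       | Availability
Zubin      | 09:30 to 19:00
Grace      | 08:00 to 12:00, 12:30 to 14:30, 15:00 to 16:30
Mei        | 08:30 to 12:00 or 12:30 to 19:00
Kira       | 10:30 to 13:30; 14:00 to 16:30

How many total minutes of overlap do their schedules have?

270

Zubin ∩ Grace: 09:30-12:00, 12:30-14:30, 15:00-16:30.
Zubin ∩ Grace ∩ Mei: 09:30-12:00, 12:30-14:30, 15:00-16:30.
Zubin ∩ Grace ∩ Mei ∩ Kira: 10:30-12:00, 12:30-13:30, 14:00-14:30, 15:00-16:30.
So the common availability across everyone is 10:30-12:00, 12:30-13:30, 14:00-14:30, 15:00-16:30.
Summing the common windows: 90 + 60 + 30 + 90 = 270 minutes.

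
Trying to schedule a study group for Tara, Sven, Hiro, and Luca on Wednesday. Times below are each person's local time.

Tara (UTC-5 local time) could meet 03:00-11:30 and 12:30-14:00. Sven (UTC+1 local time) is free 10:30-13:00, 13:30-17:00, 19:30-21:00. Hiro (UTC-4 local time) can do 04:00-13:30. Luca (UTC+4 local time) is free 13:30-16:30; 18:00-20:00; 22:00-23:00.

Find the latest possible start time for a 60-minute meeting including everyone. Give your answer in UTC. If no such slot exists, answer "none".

Tara in UTC: 08:00-16:30, 17:30-19:00 (add 5h to convert from UTC-5).
Sven in UTC: 09:30-12:00, 12:30-16:00, 18:30-20:00 (subtract 1h to convert from UTC+1).
Hiro in UTC: 08:00-17:30 (add 4h to convert from UTC-4).
Luca in UTC: 09:30-12:30, 14:00-16:00, 18:00-19:00 (subtract 4h to convert from UTC+4).
Tara ∩ Sven: 09:30-12:00, 12:30-16:00, 18:30-19:00.
Tara ∩ Sven ∩ Hiro: 09:30-12:00, 12:30-16:00.
Tara ∩ Sven ∩ Hiro ∩ Luca: 09:30-12:00, 14:00-16:00.
The last common window of at least 60 minutes is 14:00-16:00; a 60-minute meeting can start as late as 15:00 and still end by 16:00.

15:00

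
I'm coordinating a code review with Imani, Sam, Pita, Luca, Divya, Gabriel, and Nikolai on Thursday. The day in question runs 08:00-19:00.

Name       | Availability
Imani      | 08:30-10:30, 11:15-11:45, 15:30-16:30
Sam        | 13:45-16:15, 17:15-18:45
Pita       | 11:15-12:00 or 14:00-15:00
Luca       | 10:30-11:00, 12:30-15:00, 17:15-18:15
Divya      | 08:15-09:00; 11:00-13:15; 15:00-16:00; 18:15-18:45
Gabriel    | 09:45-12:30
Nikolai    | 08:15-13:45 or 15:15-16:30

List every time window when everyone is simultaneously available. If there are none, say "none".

none

Imani ∩ Sam: 15:30-16:15.
Imani ∩ Sam ∩ Pita: ∅.
Imani ∩ Sam ∩ Pita ∩ Luca: ∅.
Imani ∩ Sam ∩ Pita ∩ Luca ∩ Divya: ∅.
Imani ∩ Sam ∩ Pita ∩ Luca ∩ Divya ∩ Gabriel: ∅.
Imani ∩ Sam ∩ Pita ∩ Luca ∩ Divya ∩ Gabriel ∩ Nikolai: ∅.
There is no time when everyone is free.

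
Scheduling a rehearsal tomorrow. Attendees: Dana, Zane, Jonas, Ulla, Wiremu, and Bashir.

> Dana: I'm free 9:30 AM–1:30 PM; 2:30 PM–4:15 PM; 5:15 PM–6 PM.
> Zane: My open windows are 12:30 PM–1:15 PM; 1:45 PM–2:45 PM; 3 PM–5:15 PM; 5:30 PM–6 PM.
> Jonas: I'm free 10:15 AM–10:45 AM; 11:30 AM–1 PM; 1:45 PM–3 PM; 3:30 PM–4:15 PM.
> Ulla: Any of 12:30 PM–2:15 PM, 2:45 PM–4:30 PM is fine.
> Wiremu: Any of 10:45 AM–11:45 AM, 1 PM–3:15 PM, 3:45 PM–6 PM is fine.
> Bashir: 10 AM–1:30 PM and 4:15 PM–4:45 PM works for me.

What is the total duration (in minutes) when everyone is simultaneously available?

Dana ∩ Zane: 12:30-13:15, 14:30-14:45, 15:00-16:15, 17:30-18:00.
Dana ∩ Zane ∩ Jonas: 12:30-13:00, 14:30-14:45, 15:30-16:15.
Dana ∩ Zane ∩ Jonas ∩ Ulla: 12:30-13:00, 15:30-16:15.
Dana ∩ Zane ∩ Jonas ∩ Ulla ∩ Wiremu: 15:45-16:15.
Dana ∩ Zane ∩ Jonas ∩ Ulla ∩ Wiremu ∩ Bashir: ∅.
There is no time when everyone is free.
There is no common window, so the total is 0 minutes.

0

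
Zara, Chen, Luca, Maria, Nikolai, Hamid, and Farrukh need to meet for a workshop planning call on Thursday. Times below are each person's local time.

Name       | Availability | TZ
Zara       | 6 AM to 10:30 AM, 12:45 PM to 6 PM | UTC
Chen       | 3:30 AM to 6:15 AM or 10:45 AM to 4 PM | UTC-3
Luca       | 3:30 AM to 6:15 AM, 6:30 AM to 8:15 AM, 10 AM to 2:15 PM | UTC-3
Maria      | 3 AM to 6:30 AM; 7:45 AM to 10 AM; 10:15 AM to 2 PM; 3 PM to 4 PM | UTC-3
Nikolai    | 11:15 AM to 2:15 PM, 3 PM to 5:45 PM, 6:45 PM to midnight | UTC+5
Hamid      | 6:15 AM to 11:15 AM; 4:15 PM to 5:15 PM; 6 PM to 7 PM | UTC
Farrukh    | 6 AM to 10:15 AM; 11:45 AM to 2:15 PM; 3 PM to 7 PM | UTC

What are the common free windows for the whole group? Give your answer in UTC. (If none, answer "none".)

06:30-09:15, 16:15-17:00

Zara in UTC: 06:00-10:30, 12:45-18:00.
Chen in UTC: 06:30-09:15, 13:45-19:00 (add 3h to convert from UTC-3).
Luca in UTC: 06:30-09:15, 09:30-11:15, 13:00-17:15 (add 3h to convert from UTC-3).
Maria in UTC: 06:00-09:30, 10:45-13:00, 13:15-17:00, 18:00-19:00 (add 3h to convert from UTC-3).
Nikolai in UTC: 06:15-09:15, 10:00-12:45, 13:45-19:00 (subtract 5h to convert from UTC+5).
Hamid in UTC: 06:15-11:15, 16:15-17:15, 18:00-19:00.
Farrukh in UTC: 06:00-10:15, 11:45-14:15, 15:00-19:00.
Zara ∩ Chen: 06:30-09:15, 13:45-18:00.
Zara ∩ Chen ∩ Luca: 06:30-09:15, 13:45-17:15.
Zara ∩ Chen ∩ Luca ∩ Maria: 06:30-09:15, 13:45-17:00.
Zara ∩ Chen ∩ Luca ∩ Maria ∩ Nikolai: 06:30-09:15, 13:45-17:00.
Zara ∩ Chen ∩ Luca ∩ Maria ∩ Nikolai ∩ Hamid: 06:30-09:15, 16:15-17:00.
Zara ∩ Chen ∩ Luca ∩ Maria ∩ Nikolai ∩ Hamid ∩ Farrukh: 06:30-09:15, 16:15-17:00.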